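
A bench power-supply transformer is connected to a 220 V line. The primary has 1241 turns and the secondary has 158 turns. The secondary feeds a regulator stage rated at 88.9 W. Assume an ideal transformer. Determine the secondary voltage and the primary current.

V_s = V_p × N_s/N_p = 220 × 158/1241 = 28.010 V.
I_s = P/V_s = 88.9/28.010 = 3.1739 A.
I_p = I_s × N_s/N_p = 3.1739 × 158/1241 = 0.404 A.

V_s ≈ 28.0 V, I_p ≈ 0.404 A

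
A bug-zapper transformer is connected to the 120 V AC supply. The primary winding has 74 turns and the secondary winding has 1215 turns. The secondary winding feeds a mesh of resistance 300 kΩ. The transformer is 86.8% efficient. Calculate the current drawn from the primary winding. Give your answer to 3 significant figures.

V_s = 120 × 1215/74 = 1970.3 V.
I_s = V_s/R = 1970.3/300000 = 0.0065676 A.
P_out = V_s I_s = 1970.3 × 0.0065676 = 12.940 W.
P_in = P_out/η = 12.940/0.868 = 14.908 W.
I_p = P_in/V_p = 14.908/120 = 0.124 A.

I_p ≈ 0.124 A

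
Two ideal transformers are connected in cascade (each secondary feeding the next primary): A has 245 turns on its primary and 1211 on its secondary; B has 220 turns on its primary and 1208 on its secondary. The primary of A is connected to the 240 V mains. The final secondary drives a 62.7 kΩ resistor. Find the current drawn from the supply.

I_supply ≈ 2.82 A

After A: V = 240.00 × 1211/245 = 1186.3 V.
After B: V = 1186.3 × 1208/220 = 6513.8 V.
I_load = 6513.8/62700 = 0.10389 A, so P_out = 6513.8 × 0.10389 = 676.71 W.
All ideal ⇒ P_in = P_out, so I_supply = 676.71/240 = 2.82 A.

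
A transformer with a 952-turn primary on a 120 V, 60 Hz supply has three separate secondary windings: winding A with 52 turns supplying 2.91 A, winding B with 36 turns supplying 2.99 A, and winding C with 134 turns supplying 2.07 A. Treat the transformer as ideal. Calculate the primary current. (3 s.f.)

V_A = 120 × 52/952 = 6.5546 V; V_B = 120 × 36/952 = 4.5378 V; V_C = 120 × 134/952 = 16.891 V.
P_out = V_A I_A + V_B I_B + V_C I_C = 6.5546×2.91 + 4.5378×2.99 + 16.891×2.07 = 19.074 + 13.568 + 34.964 = 67.606 W.
Ideal ⇒ P_in = P_out, so I_p = P_out/V_p = 67.606/120 = 0.563 A.

I_p ≈ 0.563 A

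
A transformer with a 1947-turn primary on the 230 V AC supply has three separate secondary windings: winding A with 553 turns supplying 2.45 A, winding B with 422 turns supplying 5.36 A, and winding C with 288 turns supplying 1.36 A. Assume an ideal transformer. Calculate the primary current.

V_A = 230 × 553/1947 = 65.326 V; V_B = 230 × 422/1947 = 49.851 V; V_C = 230 × 288/1947 = 34.022 V.
P_out = V_A I_A + V_B I_B + V_C I_C = 65.326×2.45 + 49.851×5.36 + 34.022×1.36 = 160.05 + 267.20 + 46.269 = 473.52 W.
Ideal ⇒ P_in = P_out, so I_p = P_out/V_p = 473.52/230 = 2.06 A.

I_p ≈ 2.06 A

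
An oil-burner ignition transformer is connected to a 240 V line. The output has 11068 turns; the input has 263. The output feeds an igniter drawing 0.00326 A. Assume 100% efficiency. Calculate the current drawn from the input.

For an ideal transformer I_in N_in = I_out N_out, so I_in = 0.00326 × 11068/263 = 0.137 A.

I_in ≈ 0.137 A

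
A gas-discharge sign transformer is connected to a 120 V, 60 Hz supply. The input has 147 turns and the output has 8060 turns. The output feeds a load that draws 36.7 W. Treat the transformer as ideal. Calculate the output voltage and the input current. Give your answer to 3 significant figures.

V_out ≈ 6580 V, I_in ≈ 0.306 A

V_out = V_in × N_out/N_in = 120 × 8060/147 = 6579.6 V.
I_out = P/V_out = 36.7/6579.6 = 0.0055779 A.
I_in = I_out × N_out/N_in = 0.0055779 × 8060/147 = 0.306 A.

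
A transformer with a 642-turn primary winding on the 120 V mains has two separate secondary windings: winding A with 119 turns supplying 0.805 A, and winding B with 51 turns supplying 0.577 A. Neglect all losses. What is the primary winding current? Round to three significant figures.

V_A = 120 × 119/642 = 22.243 V; V_B = 120 × 51/642 = 9.5327 V.
P_out = V_A I_A + V_B I_B = 22.243×0.805 + 9.5327×0.577 = 17.906 + 5.5004 = 23.406 W.
Ideal ⇒ P_in = P_out, so I_p = P_out/V_p = 23.406/120 = 0.195 A.

I_p ≈ 0.195 A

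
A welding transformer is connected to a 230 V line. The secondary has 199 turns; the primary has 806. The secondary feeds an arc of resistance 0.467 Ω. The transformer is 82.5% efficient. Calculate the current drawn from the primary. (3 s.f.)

V_s = 230 × 199/806 = 56.787 V.
I_s = V_s/R = 56.787/0.467 = 121.60 A.
P_out = V_s I_s = 56.787 × 121.60 = 6905.2 W.
P_in = P_out/η = 6905.2/0.825 = 8369.9 W.
I_p = P_in/V_p = 8369.9/230 = 36.4 A.

I_p ≈ 36.4 A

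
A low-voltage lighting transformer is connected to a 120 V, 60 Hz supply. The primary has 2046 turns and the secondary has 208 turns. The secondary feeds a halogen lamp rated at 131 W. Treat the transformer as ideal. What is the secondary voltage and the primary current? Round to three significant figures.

V_s ≈ 12.2 V, I_p ≈ 1.09 A

V_s = V_p × N_s/N_p = 120 × 208/2046 = 12.199 V.
I_s = P/V_s = 131/12.199 = 10.738 A.
I_p = I_s × N_s/N_p = 10.738 × 208/2046 = 1.09 A.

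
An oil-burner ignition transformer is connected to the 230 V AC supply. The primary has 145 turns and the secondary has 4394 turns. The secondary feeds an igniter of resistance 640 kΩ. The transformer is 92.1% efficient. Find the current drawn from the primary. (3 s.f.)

I_p ≈ 0.358 A

V_s = 230 × 4394/145 = 6969.8 V.
I_s = V_s/R = 6969.8/640000 = 0.010890 A.
P_out = V_s I_s = 6969.8 × 0.010890 = 75.903 W.
P_in = P_out/η = 75.903/0.921 = 82.414 W.
I_p = P_in/V_p = 82.414/230 = 0.358 A.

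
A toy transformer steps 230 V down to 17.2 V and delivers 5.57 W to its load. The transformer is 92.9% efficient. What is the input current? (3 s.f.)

I_in ≈ 0.0261 A

P_in = P_out/η = 5.57/0.929 = 5.9957 W.
I_in = P_in/V_in = 5.9957/230 = 0.0261 A.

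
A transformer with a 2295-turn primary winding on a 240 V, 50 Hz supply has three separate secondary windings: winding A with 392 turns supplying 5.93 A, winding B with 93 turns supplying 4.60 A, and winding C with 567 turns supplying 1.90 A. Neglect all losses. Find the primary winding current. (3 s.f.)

I_p ≈ 1.67 A

V_A = 240 × 392/2295 = 40.993 V; V_B = 240 × 93/2295 = 9.7255 V; V_C = 240 × 567/2295 = 59.294 V.
P_out = V_A I_A + V_B I_B + V_C I_C = 40.993×5.93 + 9.7255×4.60 + 59.294×1.90 = 243.09 + 44.737 + 112.66 = 400.49 W.
Ideal ⇒ P_in = P_out, so I_p = P_out/V_p = 400.49/240 = 1.67 A.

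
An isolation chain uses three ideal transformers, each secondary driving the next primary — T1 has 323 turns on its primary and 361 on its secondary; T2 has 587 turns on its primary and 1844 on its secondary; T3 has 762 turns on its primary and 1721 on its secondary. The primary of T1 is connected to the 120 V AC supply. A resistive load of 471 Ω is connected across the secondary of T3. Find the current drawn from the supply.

I_supply ≈ 16.0 A

After T1: V = 120.00 × 361/323 = 134.12 V.
After T2: V = 134.12 × 1844/587 = 421.32 V.
After T3: V = 421.32 × 1721/762 = 951.56 V.
I_load = 951.56/471 = 2.0203 A, so P_out = 951.56 × 2.0203 = 1922.4 W.
All ideal ⇒ P_in = P_out, so I_supply = 1922.4/120 = 16.0 A.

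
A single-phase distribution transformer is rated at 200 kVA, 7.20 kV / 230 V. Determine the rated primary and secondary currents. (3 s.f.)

I_p = S/V_p = 200000/7200 = 27.8 A.
I_s = S/V_s = 200000/230 = 870 A.

I_p ≈ 27.8 A, I_s ≈ 870 A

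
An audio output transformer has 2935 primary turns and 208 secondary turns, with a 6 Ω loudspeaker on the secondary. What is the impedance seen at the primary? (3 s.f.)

Z_p ≈ 1190 Ω

Z_p = (N_p/N_s)² × Z_s = (2935/208)² × 6 = 1190 Ω.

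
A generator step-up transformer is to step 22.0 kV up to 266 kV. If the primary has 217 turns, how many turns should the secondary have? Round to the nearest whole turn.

N_s/N_p = V_s/V_p, so N_s = 217 × 266000/22000 = 2623.7 ≈ 2624 turns.

N_s = 2624 turns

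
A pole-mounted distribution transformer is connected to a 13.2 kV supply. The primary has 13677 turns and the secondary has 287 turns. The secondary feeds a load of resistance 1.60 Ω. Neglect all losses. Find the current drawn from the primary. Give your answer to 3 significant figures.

I_p ≈ 3.63 A

V_s = V_p × N_s/N_p = 13200 × 287/13677 = 276.99 V.
I_s = V_s/R = 276.99/1.60 = 173.12 A.
For an ideal transformer I_p N_p = I_s N_s, so I_p = 173.12 × 287/13677 = 3.63 A.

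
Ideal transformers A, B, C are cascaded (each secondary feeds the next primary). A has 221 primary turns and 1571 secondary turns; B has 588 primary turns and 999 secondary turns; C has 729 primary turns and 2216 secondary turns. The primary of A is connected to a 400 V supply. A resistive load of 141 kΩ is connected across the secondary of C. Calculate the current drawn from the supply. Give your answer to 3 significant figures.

I_supply ≈ 3.82 A

After A: V = 400.00 × 1571/221 = 2843.4 V.
After B: V = 2843.4 × 999/588 = 4830.9 V.
After C: V = 4830.9 × 2216/729 = 14685 V.
I_load = 14685/141000 = 0.10415 A, so P_out = 14685 × 0.10415 = 1529.4 W.
All ideal ⇒ P_in = P_out, so I_supply = 1529.4/400 = 3.82 A.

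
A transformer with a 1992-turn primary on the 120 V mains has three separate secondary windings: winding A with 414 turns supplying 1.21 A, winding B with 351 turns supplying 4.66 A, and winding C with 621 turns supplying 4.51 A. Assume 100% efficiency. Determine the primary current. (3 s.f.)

I_p ≈ 2.48 A

V_A = 120 × 414/1992 = 24.940 V; V_B = 120 × 351/1992 = 21.145 V; V_C = 120 × 621/1992 = 37.410 V.
P_out = V_A I_A + V_B I_B + V_C I_C = 24.940×1.21 + 21.145×4.66 + 37.410×4.51 = 30.177 + 98.534 + 168.72 = 297.43 W.
Ideal ⇒ P_in = P_out, so I_p = P_out/V_p = 297.43/120 = 2.48 A.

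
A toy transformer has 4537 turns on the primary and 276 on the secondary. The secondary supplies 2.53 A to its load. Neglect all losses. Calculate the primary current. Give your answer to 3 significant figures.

For an ideal transformer I_p/I_s = N_s/N_p, so I_p = 2.53 × 276/4537 = 0.154 A.

I_p ≈ 0.154 A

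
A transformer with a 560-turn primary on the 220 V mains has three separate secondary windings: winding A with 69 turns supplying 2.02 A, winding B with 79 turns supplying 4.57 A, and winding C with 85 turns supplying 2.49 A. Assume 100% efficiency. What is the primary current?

V_A = 220 × 69/560 = 27.107 V; V_B = 220 × 79/560 = 31.036 V; V_C = 220 × 85/560 = 33.393 V.
P_out = V_A I_A + V_B I_B + V_C I_C = 27.107×2.02 + 31.036×4.57 + 33.393×2.49 = 54.756 + 141.83 + 83.148 = 279.74 W.
Ideal ⇒ P_in = P_out, so I_p = P_out/V_p = 279.74/220 = 1.27 A.

I_p ≈ 1.27 A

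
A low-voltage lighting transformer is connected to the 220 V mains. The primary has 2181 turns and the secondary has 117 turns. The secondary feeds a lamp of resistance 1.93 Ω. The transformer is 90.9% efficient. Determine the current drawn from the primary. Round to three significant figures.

I_p ≈ 0.361 A

V_s = 220 × 117/2181 = 11.802 V.
I_s = V_s/R = 11.802/1.93 = 6.1150 A.
P_out = V_s I_s = 11.802 × 6.1150 = 72.169 W.
P_in = P_out/η = 72.169/0.909 = 79.393 W.
I_p = P_in/V_p = 79.393/220 = 0.361 A.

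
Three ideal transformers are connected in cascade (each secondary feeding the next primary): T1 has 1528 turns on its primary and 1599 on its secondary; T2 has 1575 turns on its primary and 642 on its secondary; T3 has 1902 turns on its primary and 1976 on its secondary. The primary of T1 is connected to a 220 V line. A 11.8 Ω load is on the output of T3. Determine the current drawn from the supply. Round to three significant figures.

I_supply ≈ 3.66 A

After T1: V = 220.00 × 1599/1528 = 230.22 V.
After T2: V = 230.22 × 642/1575 = 93.843 V.
After T3: V = 93.843 × 1976/1902 = 97.494 V.
I_load = 97.494/11.8 = 8.2622 A, so P_out = 97.494 × 8.2622 = 805.52 W.
All ideal ⇒ P_in = P_out, so I_supply = 805.52/220 = 3.66 A.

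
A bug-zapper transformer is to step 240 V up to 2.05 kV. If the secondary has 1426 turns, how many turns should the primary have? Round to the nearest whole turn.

N_p = 167 turns

N_p/N_s = V_p/V_s, so N_p = 1426 × 240/2050 = 166.9 ≈ 167 turns.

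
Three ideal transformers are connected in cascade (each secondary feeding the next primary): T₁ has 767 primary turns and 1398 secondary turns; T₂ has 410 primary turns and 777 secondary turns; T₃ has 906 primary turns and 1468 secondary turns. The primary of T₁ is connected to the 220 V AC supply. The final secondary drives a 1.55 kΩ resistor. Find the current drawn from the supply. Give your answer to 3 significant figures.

I_supply ≈ 4.45 A

After T₁: V = 220.00 × 1398/767 = 400.99 V.
After T₂: V = 400.99 × 777/410 = 759.93 V.
After T₃: V = 759.93 × 1468/906 = 1231.3 V.
I_load = 1231.3/1550 = 0.79440 A, so P_out = 1231.3 × 0.79440 = 978.15 W.
All ideal ⇒ P_in = P_out, so I_supply = 978.15/220 = 4.45 A.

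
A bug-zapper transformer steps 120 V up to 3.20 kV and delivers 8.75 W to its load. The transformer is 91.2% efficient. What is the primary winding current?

P_in = P_out/η = 8.75/0.912 = 9.5943 W.
I_p = P_in/V_p = 9.5943/120 = 0.0800 A.

I_p ≈ 0.0800 A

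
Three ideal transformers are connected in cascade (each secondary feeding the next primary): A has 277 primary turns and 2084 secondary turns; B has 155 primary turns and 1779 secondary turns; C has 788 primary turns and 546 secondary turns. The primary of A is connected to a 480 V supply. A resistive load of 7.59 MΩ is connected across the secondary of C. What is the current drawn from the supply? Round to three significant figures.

I_supply ≈ 0.226 A

Secondary of A: V = 480.00 × 2084/277 = 3611.3 V.
Secondary of B: V = 3611.3 × 1779/155 = 41448 V.
Secondary of C: V = 41448 × 546/788 = 28719 V.
I_load = 28719/(7.59×10^6) = 0.0037838 A, so P_out = 28719 × 0.0037838 = 108.67 W.
All ideal ⇒ P_in = P_out, so I_supply = 108.67/480 = 0.226 A.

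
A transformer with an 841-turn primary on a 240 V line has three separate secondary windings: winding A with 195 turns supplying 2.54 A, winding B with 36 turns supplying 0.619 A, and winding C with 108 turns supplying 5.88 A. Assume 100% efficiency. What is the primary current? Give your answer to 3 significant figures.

I_p ≈ 1.37 A

V_A = 240 × 195/841 = 55.648 V; V_B = 240 × 36/841 = 10.273 V; V_C = 240 × 108/841 = 30.820 V.
P_out = V_A I_A + V_B I_B + V_C I_C = 55.648×2.54 + 10.273×0.619 + 30.820×5.88 = 141.35 + 6.3593 + 181.22 = 328.93 W.
Ideal ⇒ P_in = P_out, so I_p = P_out/V_p = 328.93/240 = 1.37 A.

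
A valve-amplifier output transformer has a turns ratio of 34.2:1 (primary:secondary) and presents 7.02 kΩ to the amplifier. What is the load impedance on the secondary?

Z_s = Z_p/(N_p/N_s)² = 7020/34.2² = 6.00 Ω.

Z_s ≈ 6.00 Ω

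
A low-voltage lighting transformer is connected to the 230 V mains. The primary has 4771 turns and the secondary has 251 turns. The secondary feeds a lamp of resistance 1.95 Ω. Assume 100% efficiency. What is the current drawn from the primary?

I_p ≈ 0.326 A

V_s = V_p × N_s/N_p = 230 × 251/4771 = 12.100 V.
I_s = V_s/R = 12.100/1.95 = 6.2052 A.
For an ideal transformer I_p N_p = I_s N_s, so I_p = 6.2052 × 251/4771 = 0.326 A.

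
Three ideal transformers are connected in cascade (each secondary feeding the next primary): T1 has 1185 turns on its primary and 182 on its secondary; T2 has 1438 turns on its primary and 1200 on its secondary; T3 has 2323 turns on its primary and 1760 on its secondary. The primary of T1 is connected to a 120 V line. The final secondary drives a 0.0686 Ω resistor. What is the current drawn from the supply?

I_supply ≈ 16.5 A

After T1: V = 120.00 × 182/1185 = 18.430 V.
After T2: V = 18.430 × 1200/1438 = 15.380 V.
After T3: V = 15.380 × 1760/2323 = 11.653 V.
I_load = 11.653/0.0686 = 169.86 A, so P_out = 11.653 × 169.86 = 1979.3 W.
All ideal ⇒ P_in = P_out, so I_supply = 1979.3/120 = 16.5 A.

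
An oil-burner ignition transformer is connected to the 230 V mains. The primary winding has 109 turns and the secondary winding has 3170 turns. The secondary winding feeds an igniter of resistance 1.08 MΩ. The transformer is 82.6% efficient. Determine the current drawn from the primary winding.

I_p ≈ 0.218 A

V_s = 230 × 3170/109 = 6689.0 V.
I_s = V_s/R = 6689.0/(1.08×10^6) = 0.0061935 A.
P_out = V_s I_s = 6689.0 × 0.0061935 = 41.428 W.
P_in = P_out/η = 41.428/0.826 = 50.155 W.
I_p = P_in/V_p = 50.155/230 = 0.218 A.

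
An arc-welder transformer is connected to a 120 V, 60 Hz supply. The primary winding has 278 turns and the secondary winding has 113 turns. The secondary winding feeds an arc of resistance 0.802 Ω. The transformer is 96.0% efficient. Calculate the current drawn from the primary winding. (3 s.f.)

V_s = 120 × 113/278 = 48.777 V.
I_s = V_s/R = 48.777/0.802 = 60.819 A.
P_out = V_s I_s = 48.777 × 60.819 = 2966.6 W.
P_in = P_out/η = 2966.6/0.960 = 3090.2 W.
I_p = P_in/V_p = 3090.2/120 = 25.8 A.

I_p ≈ 25.8 A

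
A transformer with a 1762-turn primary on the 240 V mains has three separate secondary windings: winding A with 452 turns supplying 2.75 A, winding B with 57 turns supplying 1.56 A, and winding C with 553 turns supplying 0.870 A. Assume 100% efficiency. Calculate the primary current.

I_p ≈ 1.03 A

V_A = 240 × 452/1762 = 61.566 V; V_B = 240 × 57/1762 = 7.7639 V; V_C = 240 × 553/1762 = 75.323 V.
P_out = V_A I_A + V_B I_B + V_C I_C = 61.566×2.75 + 7.7639×1.56 + 75.323×0.870 = 169.31 + 12.112 + 65.531 = 246.95 W.
Ideal ⇒ P_in = P_out, so I_p = P_out/V_p = 246.95/240 = 1.03 A.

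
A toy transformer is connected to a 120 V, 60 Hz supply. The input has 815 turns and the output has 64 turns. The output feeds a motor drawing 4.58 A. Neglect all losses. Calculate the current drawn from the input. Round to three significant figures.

For an ideal transformer I_in N_in = I_out N_out, so I_in = 4.58 × 64/815 = 0.360 A.

I_in ≈ 0.360 A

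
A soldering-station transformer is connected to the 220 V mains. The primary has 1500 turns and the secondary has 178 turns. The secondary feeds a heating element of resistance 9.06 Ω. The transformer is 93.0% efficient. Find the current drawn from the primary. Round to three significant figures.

I_p ≈ 0.368 A

V_s = 220 × 178/1500 = 26.107 V.
I_s = V_s/R = 26.107/9.06 = 2.8815 A.
P_out = V_s I_s = 26.107 × 2.8815 = 75.227 W.
P_in = P_out/η = 75.227/0.930 = 80.889 W.
I_p = P_in/V_p = 80.889/220 = 0.368 A.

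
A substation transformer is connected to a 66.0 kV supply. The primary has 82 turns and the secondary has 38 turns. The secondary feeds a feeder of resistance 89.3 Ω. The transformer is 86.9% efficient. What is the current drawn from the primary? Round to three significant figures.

V_s = 66000 × 38/82 = 30585 V.
I_s = V_s/R = 30585/89.3 = 342.50 A.
P_out = V_s I_s = 30585 × 342.50 = 1.0476×10^7 W.
P_in = P_out/η = 1.0476×10^7/0.869 = 1.2055×10^7 W.
I_p = P_in/V_p = 1.2055×10^7/66000 = 183 A.

I_p ≈ 183 A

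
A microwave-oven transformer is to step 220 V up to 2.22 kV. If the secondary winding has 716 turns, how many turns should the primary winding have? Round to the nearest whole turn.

N_p = 71 turns

N_p/N_s = V_p/V_s, so N_p = 716 × 220/2220 = 71.0 ≈ 71 turns.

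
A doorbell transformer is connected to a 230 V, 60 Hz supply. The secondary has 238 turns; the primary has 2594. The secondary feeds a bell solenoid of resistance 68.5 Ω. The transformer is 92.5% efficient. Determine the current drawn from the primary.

I_p ≈ 0.0306 A

V_s = 230 × 238/2594 = 21.103 V.
I_s = V_s/R = 21.103/68.5 = 0.30807 A.
P_out = V_s I_s = 21.103 × 0.30807 = 6.5010 W.
P_in = P_out/η = 6.5010/0.925 = 7.0281 W.
I_p = P_in/V_p = 7.0281/230 = 0.0306 A.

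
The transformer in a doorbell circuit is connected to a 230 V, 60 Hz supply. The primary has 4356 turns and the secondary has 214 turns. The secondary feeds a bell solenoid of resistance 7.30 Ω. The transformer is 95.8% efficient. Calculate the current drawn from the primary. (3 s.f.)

I_p ≈ 0.0794 A

V_s = 230 × 214/4356 = 11.299 V.
I_s = V_s/R = 11.299/7.30 = 1.5479 A.
P_out = V_s I_s = 11.299 × 1.5479 = 17.490 W.
P_in = P_out/η = 17.490/0.958 = 18.257 W.
I_p = P_in/V_p = 18.257/230 = 0.0794 A.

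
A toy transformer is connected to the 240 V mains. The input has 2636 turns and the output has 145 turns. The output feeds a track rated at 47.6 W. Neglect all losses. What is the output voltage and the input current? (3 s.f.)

V_out = V_in × N_out/N_in = 240 × 145/2636 = 13.202 V.
I_out = P/V_out = 47.6/13.202 = 3.6056 A.
I_in = I_out × N_out/N_in = 3.6056 × 145/2636 = 0.198 A.

V_out ≈ 13.2 V, I_in ≈ 0.198 A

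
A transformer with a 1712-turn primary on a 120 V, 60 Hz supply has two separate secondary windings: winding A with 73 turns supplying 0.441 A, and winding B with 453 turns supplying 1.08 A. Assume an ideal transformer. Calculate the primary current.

I_p ≈ 0.305 A

V_A = 120 × 73/1712 = 5.1168 V; V_B = 120 × 453/1712 = 31.752 V.
P_out = V_A I_A + V_B I_B = 5.1168×0.441 + 31.752×1.08 = 2.2565 + 34.293 = 36.549 W.
Ideal ⇒ P_in = P_out, so I_p = P_out/V_p = 36.549/120 = 0.305 A.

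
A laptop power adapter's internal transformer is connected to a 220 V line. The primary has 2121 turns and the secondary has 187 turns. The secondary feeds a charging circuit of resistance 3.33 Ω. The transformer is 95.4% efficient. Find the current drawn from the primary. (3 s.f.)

I_p ≈ 0.538 A

V_s = 220 × 187/2121 = 19.397 V.
I_s = V_s/R = 19.397/3.33 = 5.8248 A.
P_out = V_s I_s = 19.397 × 5.8248 = 112.98 W.
P_in = P_out/η = 112.98/0.954 = 118.43 W.
I_p = P_in/V_p = 118.43/220 = 0.538 A.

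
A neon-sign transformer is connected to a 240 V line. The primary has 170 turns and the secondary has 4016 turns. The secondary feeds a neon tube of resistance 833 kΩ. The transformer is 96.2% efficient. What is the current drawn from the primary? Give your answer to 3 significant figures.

I_p ≈ 0.167 A

V_s = 240 × 4016/170 = 5669.6 V.
I_s = V_s/R = 5669.6/833000 = 0.0068063 A.
P_out = V_s I_s = 5669.6 × 0.0068063 = 38.589 W.
P_in = P_out/η = 38.589/0.962 = 40.114 W.
I_p = P_in/V_p = 40.114/240 = 0.167 A.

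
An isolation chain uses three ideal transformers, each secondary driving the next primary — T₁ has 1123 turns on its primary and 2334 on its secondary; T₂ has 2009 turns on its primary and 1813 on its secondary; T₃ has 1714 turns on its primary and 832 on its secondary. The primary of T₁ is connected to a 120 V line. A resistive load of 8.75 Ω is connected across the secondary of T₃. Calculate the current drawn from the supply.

I_supply ≈ 11.4 A

After T₁: V = 120.00 × 2334/1123 = 249.40 V.
After T₂: V = 249.40 × 1813/2009 = 225.07 V.
After T₃: V = 225.07 × 832/1714 = 109.25 V.
I_load = 109.25/8.75 = 12.486 A, so P_out = 109.25 × 12.486 = 1364.1 W.
All ideal ⇒ P_in = P_out, so I_supply = 1364.1/120 = 11.4 A.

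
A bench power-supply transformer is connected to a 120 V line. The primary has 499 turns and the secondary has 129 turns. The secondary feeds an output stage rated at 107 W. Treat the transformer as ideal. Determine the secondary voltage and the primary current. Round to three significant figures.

V_s = V_p × N_s/N_p = 120 × 129/499 = 31.022 V.
I_s = P/V_s = 107/31.022 = 3.4492 A.
I_p = I_s × N_s/N_p = 3.4492 × 129/499 = 0.892 A.

V_s ≈ 31.0 V, I_p ≈ 0.892 A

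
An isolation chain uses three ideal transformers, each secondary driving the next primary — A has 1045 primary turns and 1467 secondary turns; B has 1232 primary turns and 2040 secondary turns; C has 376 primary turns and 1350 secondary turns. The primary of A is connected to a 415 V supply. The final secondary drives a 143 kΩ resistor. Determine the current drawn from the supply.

After A: V = 415.00 × 1467/1045 = 582.59 V.
After B: V = 582.59 × 2040/1232 = 964.68 V.
After C: V = 964.68 × 1350/376 = 3463.6 V.
I_load = 3463.6/143000 = 0.024221 A, so P_out = 3463.6 × 0.024221 = 83.892 W.
All ideal ⇒ P_in = P_out, so I_supply = 83.892/415 = 0.202 A.

I_supply ≈ 0.202 A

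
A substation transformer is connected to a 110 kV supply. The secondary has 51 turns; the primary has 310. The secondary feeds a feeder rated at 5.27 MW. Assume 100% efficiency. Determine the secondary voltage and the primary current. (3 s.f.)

V_s = V_p × N_s/N_p = 110000 × 51/310 = 18097 V.
I_s = P/V_s = 5.27×10^6/18097 = 291.21 A.
I_p = I_s × N_s/N_p = 291.21 × 51/310 = 47.9 A.

V_s ≈ 18100 V, I_p ≈ 47.9 A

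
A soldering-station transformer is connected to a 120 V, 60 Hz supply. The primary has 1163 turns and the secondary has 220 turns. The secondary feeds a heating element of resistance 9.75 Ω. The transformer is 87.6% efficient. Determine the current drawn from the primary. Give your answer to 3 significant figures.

V_s = 120 × 220/1163 = 22.700 V.
I_s = V_s/R = 22.700/9.75 = 2.3282 A.
P_out = V_s I_s = 22.700 × 2.3282 = 52.850 W.
P_in = P_out/η = 52.850/0.876 = 60.331 W.
I_p = P_in/V_p = 60.331/120 = 0.503 A.

I_p ≈ 0.503 A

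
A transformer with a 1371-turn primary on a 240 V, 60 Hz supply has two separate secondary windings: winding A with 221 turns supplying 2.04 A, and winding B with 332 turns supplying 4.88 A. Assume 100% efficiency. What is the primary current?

V_A = 240 × 221/1371 = 38.687 V; V_B = 240 × 332/1371 = 58.118 V.
P_out = V_A I_A + V_B I_B = 38.687×2.04 + 58.118×4.88 = 78.922 + 283.62 = 362.54 W.
Ideal ⇒ P_in = P_out, so I_p = P_out/V_p = 362.54/240 = 1.51 A.

I_p ≈ 1.51 A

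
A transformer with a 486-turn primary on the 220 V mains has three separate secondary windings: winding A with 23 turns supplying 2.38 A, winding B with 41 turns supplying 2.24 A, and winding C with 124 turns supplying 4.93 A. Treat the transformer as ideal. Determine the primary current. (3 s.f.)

V_A = 220 × 23/486 = 10.412 V; V_B = 220 × 41/486 = 18.560 V; V_C = 220 × 124/486 = 56.132 V.
P_out = V_A I_A + V_B I_B + V_C I_C = 10.412×2.38 + 18.560×2.24 + 56.132×4.93 = 24.779 + 41.574 + 276.73 = 343.08 W.
Ideal ⇒ P_in = P_out, so I_p = P_out/V_p = 343.08/220 = 1.56 A.

I_p ≈ 1.56 A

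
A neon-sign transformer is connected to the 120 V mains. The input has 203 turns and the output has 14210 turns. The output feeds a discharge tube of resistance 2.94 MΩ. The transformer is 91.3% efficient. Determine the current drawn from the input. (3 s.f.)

V_out = 120 × 14210/203 = 8400.0 V.
I_out = V_out/R = 8400.0/(2.94×10^6) = 0.0028571 A.
P_out = V_out I_out = 8400.0 × 0.0028571 = 24.000 W.
P_in = P_out/η = 24.000/0.913 = 26.287 W.
I_in = P_in/V_in = 26.287/120 = 0.219 A.

I_in ≈ 0.219 A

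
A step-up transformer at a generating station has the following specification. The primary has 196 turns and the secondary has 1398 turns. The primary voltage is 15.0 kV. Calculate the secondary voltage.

V_s ≈ 107000 V

V_s/V_p = N_s/N_p, so V_s = 15000 × 1398/196 = 107000 V.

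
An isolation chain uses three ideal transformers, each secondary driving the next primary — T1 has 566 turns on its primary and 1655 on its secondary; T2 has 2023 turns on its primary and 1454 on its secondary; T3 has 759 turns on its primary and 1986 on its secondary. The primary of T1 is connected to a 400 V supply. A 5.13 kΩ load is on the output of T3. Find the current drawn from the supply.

I_supply ≈ 2.36 A

After T1: V = 400.00 × 1655/566 = 1169.6 V.
After T2: V = 1169.6 × 1454/2023 = 840.64 V.
After T3: V = 840.64 × 1986/759 = 2199.6 V.
I_load = 2199.6/5130 = 0.42878 A, so P_out = 2199.6 × 0.42878 = 943.14 W.
All ideal ⇒ P_in = P_out, so I_supply = 943.14/400 = 2.36 A.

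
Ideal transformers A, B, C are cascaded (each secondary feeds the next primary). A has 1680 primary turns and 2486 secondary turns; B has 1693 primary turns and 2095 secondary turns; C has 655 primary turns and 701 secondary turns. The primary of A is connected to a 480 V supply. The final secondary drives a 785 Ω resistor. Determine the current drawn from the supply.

I_supply ≈ 2.35 A

After A: V = 480.00 × 2486/1680 = 710.29 V.
After B: V = 710.29 × 2095/1693 = 878.94 V.
After C: V = 878.94 × 701/655 = 940.67 V.
I_load = 940.67/785 = 1.1983 A, so P_out = 940.67 × 1.1983 = 1127.2 W.
All ideal ⇒ P_in = P_out, so I_supply = 1127.2/480 = 2.35 A.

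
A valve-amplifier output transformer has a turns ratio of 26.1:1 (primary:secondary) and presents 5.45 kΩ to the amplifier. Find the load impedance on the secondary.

Z_s = Z_p/(N_p/N_s)² = 5450/26.1² = 8.00 Ω.

Z_s ≈ 8.00 Ω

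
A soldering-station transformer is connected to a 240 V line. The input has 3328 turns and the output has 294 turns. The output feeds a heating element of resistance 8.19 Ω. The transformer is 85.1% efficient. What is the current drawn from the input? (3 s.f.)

I_in ≈ 0.269 A

V_out = 240 × 294/3328 = 21.202 V.
I_out = V_out/R = 21.202/8.19 = 2.5888 A.
P_out = V_out I_out = 21.202 × 2.5888 = 54.887 W.
P_in = P_out/η = 54.887/0.851 = 64.497 W.
I_in = P_in/V_in = 64.497/240 = 0.269 A.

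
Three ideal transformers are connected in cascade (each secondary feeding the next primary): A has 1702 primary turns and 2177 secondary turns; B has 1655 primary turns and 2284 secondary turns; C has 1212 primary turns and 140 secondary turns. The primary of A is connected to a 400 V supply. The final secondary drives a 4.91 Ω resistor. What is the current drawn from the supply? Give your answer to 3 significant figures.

I_supply ≈ 3.39 A

Secondary of A: V = 400.00 × 2177/1702 = 511.63 V.
Secondary of B: V = 511.63 × 2284/1655 = 706.08 V.
Secondary of C: V = 706.08 × 140/1212 = 81.561 V.
I_load = 81.561/4.91 = 16.611 A, so P_out = 81.561 × 16.611 = 1354.8 W.
All ideal ⇒ P_in = P_out, so I_supply = 1354.8/400 = 3.39 A.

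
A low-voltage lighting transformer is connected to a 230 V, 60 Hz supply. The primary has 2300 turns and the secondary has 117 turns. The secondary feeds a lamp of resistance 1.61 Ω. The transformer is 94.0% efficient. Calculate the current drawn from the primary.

V_s = 230 × 117/2300 = 11.700 V.
I_s = V_s/R = 11.700/1.61 = 7.2671 A.
P_out = V_s I_s = 11.700 × 7.2671 = 85.025 W.
P_in = P_out/η = 85.025/0.940 = 90.452 W.
I_p = P_in/V_p = 90.452/230 = 0.393 A.

I_p ≈ 0.393 A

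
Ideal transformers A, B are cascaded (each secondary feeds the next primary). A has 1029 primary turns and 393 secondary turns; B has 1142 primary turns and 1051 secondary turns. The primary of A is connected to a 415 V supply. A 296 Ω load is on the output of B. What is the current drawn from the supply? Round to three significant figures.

After A: V = 415.00 × 393/1029 = 158.50 V.
After B: V = 158.50 × 1051/1142 = 145.87 V.
I_load = 145.87/296 = 0.49280 A, so P_out = 145.87 × 0.49280 = 71.884 W.
All ideal ⇒ P_in = P_out, so I_supply = 71.884/415 = 0.173 A.

I_supply ≈ 0.173 A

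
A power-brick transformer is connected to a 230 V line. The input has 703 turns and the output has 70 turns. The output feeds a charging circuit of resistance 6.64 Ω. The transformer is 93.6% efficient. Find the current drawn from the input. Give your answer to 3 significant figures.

I_in ≈ 0.367 A

V_out = 230 × 70/703 = 22.902 V.
I_out = V_out/R = 22.902/6.64 = 3.4491 A.
P_out = V_out I_out = 22.902 × 3.4491 = 78.990 W.
P_in = P_out/η = 78.990/0.936 = 84.391 W.
I_in = P_in/V_in = 84.391/230 = 0.367 A.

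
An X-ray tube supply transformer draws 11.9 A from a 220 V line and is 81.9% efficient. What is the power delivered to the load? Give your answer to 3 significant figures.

P_in = V_p I_p = 220 × 11.9 = 2618.0 W.
P_out = η P_in = 0.819 × 2618.0 = 2140 W.

P_out ≈ 2140 W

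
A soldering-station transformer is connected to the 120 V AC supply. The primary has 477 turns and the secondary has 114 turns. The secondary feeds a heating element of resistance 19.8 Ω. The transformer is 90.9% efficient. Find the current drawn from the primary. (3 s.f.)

I_p ≈ 0.381 A

V_s = 120 × 114/477 = 28.679 V.
I_s = V_s/R = 28.679/19.8 = 1.4484 A.
P_out = V_s I_s = 28.679 × 1.4484 = 41.540 W.
P_in = P_out/η = 41.540/0.909 = 45.699 W.
I_p = P_in/V_p = 45.699/120 = 0.381 A.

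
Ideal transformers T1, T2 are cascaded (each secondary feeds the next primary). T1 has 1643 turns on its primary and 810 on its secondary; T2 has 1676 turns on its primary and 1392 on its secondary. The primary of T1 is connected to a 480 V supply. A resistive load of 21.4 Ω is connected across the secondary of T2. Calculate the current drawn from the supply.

Secondary of T1: V = 480.00 × 810/1643 = 236.64 V.
Secondary of T2: V = 236.64 × 1392/1676 = 196.54 V.
I_load = 196.54/21.4 = 9.1842 A, so P_out = 196.54 × 9.1842 = 1805.1 W.
All ideal ⇒ P_in = P_out, so I_supply = 1805.1/480 = 3.76 A.

I_supply ≈ 3.76 A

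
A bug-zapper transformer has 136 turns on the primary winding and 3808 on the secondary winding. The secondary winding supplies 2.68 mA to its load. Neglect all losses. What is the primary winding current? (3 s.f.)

I_p ≈ 0.0750 A

For an ideal transformer I_p/I_s = N_s/N_p, so I_p = 0.00268 × 3808/136 = 0.0750 A.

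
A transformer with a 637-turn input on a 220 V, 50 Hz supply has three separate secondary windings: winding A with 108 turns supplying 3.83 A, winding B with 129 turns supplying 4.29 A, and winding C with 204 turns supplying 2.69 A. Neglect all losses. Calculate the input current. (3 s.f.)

V_A = 220 × 108/637 = 37.300 V; V_B = 220 × 129/637 = 44.553 V; V_C = 220 × 204/637 = 70.455 V.
P_out = V_A I_A + V_B I_B + V_C I_C = 37.300×3.83 + 44.553×4.29 + 70.455×2.69 = 142.86 + 191.13 + 189.52 = 523.51 W.
Ideal ⇒ P_in = P_out, so I_in = P_out/V_in = 523.51/220 = 2.38 A.

I_in ≈ 2.38 A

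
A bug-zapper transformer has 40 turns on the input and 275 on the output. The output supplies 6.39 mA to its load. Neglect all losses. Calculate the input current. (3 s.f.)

For an ideal transformer I_in/I_out = N_out/N_in, so I_in = 0.00639 × 275/40 = 0.0439 A.

I_in ≈ 0.0439 A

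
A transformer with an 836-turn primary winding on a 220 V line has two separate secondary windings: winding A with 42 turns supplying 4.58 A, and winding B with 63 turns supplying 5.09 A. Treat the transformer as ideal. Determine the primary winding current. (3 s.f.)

V_A = 220 × 42/836 = 11.053 V; V_B = 220 × 63/836 = 16.579 V.
P_out = V_A I_A + V_B I_B = 11.053×4.58 + 16.579×5.09 = 50.621 + 84.387 = 135.01 W.
Ideal ⇒ P_in = P_out, so I_p = P_out/V_p = 135.01/220 = 0.614 A.

I_p ≈ 0.614 A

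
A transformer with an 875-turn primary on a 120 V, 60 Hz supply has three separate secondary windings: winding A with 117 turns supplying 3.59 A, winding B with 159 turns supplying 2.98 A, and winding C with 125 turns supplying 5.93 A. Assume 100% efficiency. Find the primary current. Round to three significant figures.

I_p ≈ 1.87 A

V_A = 120 × 117/875 = 16.046 V; V_B = 120 × 159/875 = 21.806 V; V_C = 120 × 125/875 = 17.143 V.
P_out = V_A I_A + V_B I_B + V_C I_C = 16.046×3.59 + 21.806×2.98 + 17.143×5.93 = 57.604 + 64.981 + 101.66 = 224.24 W.
Ideal ⇒ P_in = P_out, so I_p = P_out/V_p = 224.24/120 = 1.87 A.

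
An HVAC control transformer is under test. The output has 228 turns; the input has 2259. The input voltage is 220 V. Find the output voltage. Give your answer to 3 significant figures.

V_out ≈ 22.2 V

V_out/V_in = N_out/N_in, so V_out = 220 × 228/2259 = 22.2 V.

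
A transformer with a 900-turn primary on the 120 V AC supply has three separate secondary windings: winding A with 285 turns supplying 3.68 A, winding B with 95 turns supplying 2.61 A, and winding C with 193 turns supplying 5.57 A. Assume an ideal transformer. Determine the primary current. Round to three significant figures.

I_p ≈ 2.64 A

V_A = 120 × 285/900 = 38.000 V; V_B = 120 × 95/900 = 12.667 V; V_C = 120 × 193/900 = 25.733 V.
P_out = V_A I_A + V_B I_B + V_C I_C = 38.000×3.68 + 12.667×2.61 + 25.733×5.57 = 139.84 + 33.060 + 143.33 = 316.23 W.
Ideal ⇒ P_in = P_out, so I_p = P_out/V_p = 316.23/120 = 2.64 A.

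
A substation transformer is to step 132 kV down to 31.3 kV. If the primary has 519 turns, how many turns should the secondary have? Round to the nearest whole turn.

N_s/N_p = V_s/V_p, so N_s = 519 × 31300/132000 = 123.1 ≈ 123 turns.

N_s = 123 turns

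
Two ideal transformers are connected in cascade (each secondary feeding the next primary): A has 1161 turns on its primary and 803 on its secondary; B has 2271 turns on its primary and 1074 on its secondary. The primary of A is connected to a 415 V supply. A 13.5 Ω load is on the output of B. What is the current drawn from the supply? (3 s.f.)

After A: V = 415.00 × 803/1161 = 287.03 V.
After B: V = 287.03 × 1074/2271 = 135.74 V.
I_load = 135.74/13.5 = 10.055 A, so P_out = 135.74 × 10.055 = 1364.9 W.
All ideal ⇒ P_in = P_out, so I_supply = 1364.9/415 = 3.29 A.

I_supply ≈ 3.29 A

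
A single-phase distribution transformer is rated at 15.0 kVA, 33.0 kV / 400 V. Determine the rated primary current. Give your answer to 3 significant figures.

I_p = S/V_p = 15000/33000 = 0.455 A.

I_p ≈ 0.455 A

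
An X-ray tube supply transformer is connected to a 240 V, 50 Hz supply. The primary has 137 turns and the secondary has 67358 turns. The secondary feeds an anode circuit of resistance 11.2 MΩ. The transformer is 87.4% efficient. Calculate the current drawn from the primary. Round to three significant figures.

V_s = 240 × 67358/137 = 118000 V.
I_s = V_s/R = 118000/(1.12×10^7) = 0.010536 A.
P_out = V_s I_s = 118000 × 0.010536 = 1243.2 W.
P_in = P_out/η = 1243.2/0.874 = 1422.4 W.
I_p = P_in/V_p = 1422.4/240 = 5.93 A.

I_p ≈ 5.93 A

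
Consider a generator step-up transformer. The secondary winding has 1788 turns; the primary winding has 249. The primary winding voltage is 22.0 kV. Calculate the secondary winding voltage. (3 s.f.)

V_s/V_p = N_s/N_p, so V_s = 22000 × 1788/249 = 158000 V.

V_s ≈ 158000 V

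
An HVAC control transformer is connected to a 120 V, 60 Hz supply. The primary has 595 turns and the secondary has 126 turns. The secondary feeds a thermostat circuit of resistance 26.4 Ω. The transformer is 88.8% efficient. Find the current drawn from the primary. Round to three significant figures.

I_p ≈ 0.230 A

V_s = 120 × 126/595 = 25.412 V.
I_s = V_s/R = 25.412/26.4 = 0.96257 A.
P_out = V_s I_s = 25.412 × 0.96257 = 24.461 W.
P_in = P_out/η = 24.461/0.888 = 27.546 W.
I_p = P_in/V_p = 27.546/120 = 0.230 A.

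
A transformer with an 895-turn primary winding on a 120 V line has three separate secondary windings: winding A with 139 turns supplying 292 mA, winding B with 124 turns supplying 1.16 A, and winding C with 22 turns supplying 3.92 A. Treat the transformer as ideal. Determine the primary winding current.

V_A = 120 × 139/895 = 18.637 V; V_B = 120 × 124/895 = 16.626 V; V_C = 120 × 22/895 = 2.9497 V.
P_out = V_A I_A + V_B I_B + V_C I_C = 18.637×0.292 + 16.626×1.16 + 2.9497×3.92 = 5.4420 + 19.286 + 11.563 = 36.291 W.
Ideal ⇒ P_in = P_out, so I_p = P_out/V_p = 36.291/120 = 0.302 A.

I_p ≈ 0.302 A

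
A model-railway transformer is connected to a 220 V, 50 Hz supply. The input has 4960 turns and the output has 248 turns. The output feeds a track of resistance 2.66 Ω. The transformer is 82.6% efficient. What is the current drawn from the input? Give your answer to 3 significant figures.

I_in ≈ 0.250 A

V_out = 220 × 248/4960 = 11.000 V.
I_out = V_out/R = 11.000/2.66 = 4.1353 A.
P_out = V_out I_out = 11.000 × 4.1353 = 45.489 W.
P_in = P_out/η = 45.489/0.826 = 55.071 W.
I_in = P_in/V_in = 55.071/220 = 0.250 A.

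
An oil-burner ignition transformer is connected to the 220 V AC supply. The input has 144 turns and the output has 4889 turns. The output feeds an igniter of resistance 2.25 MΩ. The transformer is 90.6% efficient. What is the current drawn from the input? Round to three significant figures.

I_in ≈ 0.124 A

V_out = 220 × 4889/144 = 7469.3 V.
I_out = V_out/R = 7469.3/(2.25×10^6) = 0.0033197 A.
P_out = V_out I_out = 7469.3 × 0.0033197 = 24.796 W.
P_in = P_out/η = 24.796/0.906 = 27.368 W.
I_in = P_in/V_in = 27.368/220 = 0.124 A.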